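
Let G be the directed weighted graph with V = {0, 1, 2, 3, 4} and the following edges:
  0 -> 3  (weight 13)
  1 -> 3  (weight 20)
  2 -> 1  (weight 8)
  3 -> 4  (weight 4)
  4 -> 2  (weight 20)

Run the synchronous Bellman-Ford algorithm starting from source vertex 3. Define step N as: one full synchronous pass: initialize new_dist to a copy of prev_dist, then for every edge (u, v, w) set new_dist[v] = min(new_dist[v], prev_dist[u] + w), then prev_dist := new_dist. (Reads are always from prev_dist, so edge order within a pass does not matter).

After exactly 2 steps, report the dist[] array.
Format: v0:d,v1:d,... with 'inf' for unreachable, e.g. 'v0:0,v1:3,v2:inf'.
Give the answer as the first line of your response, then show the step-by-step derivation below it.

v0:inf,v1:inf,v2:24,v3:0,v4:4

step 1: dist = v0:inf,v1:inf,v2:inf,v3:0,v4:4
step 2: dist = v0:inf,v1:inf,v2:24,v3:0,v4:4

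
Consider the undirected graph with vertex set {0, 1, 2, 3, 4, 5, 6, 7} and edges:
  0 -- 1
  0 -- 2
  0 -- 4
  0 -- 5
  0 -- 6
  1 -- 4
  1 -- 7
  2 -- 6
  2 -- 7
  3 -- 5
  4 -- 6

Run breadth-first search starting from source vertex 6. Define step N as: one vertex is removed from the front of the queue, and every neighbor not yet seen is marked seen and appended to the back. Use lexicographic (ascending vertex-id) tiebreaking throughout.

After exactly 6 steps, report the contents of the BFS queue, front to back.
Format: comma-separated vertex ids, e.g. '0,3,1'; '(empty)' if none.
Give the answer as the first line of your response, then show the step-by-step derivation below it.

7,3

step 1: dequeue 6; queue=[0,2,4]; order=6
step 2: dequeue 0; queue=[2,4,1,5]; order=6,0
step 3: dequeue 2; queue=[4,1,5,7]; order=6,0,2
step 4: dequeue 4; queue=[1,5,7]; order=6,0,2,4
step 5: dequeue 1; queue=[5,7]; order=6,0,2,4,1
step 6: dequeue 5; queue=[7,3]; order=6,0,2,4,1,5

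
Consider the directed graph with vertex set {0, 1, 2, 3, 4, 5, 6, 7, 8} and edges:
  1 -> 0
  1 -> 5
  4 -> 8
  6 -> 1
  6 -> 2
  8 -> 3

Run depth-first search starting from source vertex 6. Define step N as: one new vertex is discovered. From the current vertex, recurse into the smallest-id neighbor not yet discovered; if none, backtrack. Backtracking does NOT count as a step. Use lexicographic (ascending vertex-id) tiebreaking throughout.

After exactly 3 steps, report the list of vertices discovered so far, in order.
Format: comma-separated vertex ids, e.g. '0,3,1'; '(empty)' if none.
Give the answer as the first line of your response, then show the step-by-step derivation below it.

6,1,0

step 1: discover 6; path=6; order=6
step 2: discover 1; path=6>1; order=6,1
step 3: discover 0; path=6>1>0; order=6,1,0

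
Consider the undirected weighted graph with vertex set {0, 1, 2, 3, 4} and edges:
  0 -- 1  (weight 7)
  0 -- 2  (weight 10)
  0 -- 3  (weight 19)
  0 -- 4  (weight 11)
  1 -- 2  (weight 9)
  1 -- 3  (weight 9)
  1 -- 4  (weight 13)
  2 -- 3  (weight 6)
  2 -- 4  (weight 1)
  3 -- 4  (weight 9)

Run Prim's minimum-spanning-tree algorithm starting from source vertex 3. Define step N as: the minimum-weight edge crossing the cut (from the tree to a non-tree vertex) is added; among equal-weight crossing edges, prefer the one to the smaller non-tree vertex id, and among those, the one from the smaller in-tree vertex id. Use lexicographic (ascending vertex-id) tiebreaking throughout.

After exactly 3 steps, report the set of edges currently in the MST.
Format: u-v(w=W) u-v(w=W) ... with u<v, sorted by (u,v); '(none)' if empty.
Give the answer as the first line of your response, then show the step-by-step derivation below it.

1-2(w=9) 2-3(w=6) 2-4(w=1)

step 1: add edge 2-3 (w=6); MST = {2-3(w=6)}
step 2: add edge 2-4 (w=1); MST = {2-3(w=6) 2-4(w=1)}
step 3: add edge 1-2 (w=9); MST = {1-2(w=9) 2-3(w=6) 2-4(w=1)}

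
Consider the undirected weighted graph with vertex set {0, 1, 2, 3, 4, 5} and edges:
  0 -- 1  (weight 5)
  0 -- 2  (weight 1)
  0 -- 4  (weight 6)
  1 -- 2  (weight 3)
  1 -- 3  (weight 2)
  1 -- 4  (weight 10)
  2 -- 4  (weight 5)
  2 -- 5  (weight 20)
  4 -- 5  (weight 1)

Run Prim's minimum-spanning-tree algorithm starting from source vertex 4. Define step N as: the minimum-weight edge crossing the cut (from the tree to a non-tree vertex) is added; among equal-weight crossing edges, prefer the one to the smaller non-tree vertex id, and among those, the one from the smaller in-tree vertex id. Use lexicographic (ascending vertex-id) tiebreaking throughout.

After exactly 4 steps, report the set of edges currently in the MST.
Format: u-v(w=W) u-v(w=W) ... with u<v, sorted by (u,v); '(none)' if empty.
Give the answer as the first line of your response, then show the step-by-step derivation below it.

0-2(w=1) 1-2(w=3) 2-4(w=5) 4-5(w=1)

step 1: add edge 4-5 (w=1); MST = {4-5(w=1)}
step 2: add edge 2-4 (w=5); MST = {2-4(w=5) 4-5(w=1)}
step 3: add edge 0-2 (w=1); MST = {0-2(w=1) 2-4(w=5) 4-5(w=1)}
step 4: add edge 1-2 (w=3); MST = {0-2(w=1) 1-2(w=3) 2-4(w=5) 4-5(w=1)}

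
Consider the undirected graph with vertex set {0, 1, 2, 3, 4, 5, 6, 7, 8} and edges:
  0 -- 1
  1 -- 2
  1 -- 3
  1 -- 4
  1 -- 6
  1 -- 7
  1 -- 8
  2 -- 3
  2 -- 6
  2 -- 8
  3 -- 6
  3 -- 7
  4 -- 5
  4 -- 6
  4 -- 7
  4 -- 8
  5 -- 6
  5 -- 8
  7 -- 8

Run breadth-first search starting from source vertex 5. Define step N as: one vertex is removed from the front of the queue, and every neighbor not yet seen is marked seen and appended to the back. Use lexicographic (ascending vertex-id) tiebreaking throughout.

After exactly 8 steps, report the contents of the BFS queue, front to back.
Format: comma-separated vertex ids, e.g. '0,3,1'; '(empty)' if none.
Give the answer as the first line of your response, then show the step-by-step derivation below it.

0

step 1: dequeue 5; queue=[4,6,8]; order=5
step 2: dequeue 4; queue=[6,8,1,7]; order=5,4
step 3: dequeue 6; queue=[8,1,7,2,3]; order=5,4,6
step 4: dequeue 8; queue=[1,7,2,3]; order=5,4,6,8
step 5: dequeue 1; queue=[7,2,3,0]; order=5,4,6,8,1
step 6: dequeue 7; queue=[2,3,0]; order=5,4,6,8,1,7
step 7: dequeue 2; queue=[3,0]; order=5,4,6,8,1,7,2
step 8: dequeue 3; queue=[0]; order=5,4,6,8,1,7,2,3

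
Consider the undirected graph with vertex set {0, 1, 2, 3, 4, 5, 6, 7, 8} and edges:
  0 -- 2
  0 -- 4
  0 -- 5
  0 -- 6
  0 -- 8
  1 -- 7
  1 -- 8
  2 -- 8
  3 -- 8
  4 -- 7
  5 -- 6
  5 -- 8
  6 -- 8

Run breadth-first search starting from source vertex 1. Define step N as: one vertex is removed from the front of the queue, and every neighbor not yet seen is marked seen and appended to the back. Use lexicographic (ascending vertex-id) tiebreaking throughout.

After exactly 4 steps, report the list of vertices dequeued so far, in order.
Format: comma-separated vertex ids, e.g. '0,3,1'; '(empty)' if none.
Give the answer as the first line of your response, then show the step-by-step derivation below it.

1,7,8,4

step 1: dequeue 1; queue=[7,8]; order=1
step 2: dequeue 7; queue=[8,4]; order=1,7
step 3: dequeue 8; queue=[4,0,2,3,5,6]; order=1,7,8
step 4: dequeue 4; queue=[0,2,3,5,6]; order=1,7,8,4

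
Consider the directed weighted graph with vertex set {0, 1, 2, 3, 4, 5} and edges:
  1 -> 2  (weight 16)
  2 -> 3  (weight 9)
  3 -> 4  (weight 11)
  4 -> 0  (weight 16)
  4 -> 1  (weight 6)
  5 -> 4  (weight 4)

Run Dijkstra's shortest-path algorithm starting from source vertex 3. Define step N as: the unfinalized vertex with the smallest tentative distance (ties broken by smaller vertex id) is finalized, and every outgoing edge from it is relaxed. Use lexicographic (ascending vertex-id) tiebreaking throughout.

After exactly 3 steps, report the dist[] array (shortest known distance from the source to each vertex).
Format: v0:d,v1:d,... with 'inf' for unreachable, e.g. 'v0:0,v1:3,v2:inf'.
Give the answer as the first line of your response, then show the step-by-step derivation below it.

v0:27,v1:17,v2:33,v3:0,v4:11,v5:inf

step 1: dist = v0:inf,v1:inf,v2:inf,v3:0,v4:11,v5:inf
step 2: dist = v0:27,v1:17,v2:inf,v3:0,v4:11,v5:inf
step 3: dist = v0:27,v1:17,v2:33,v3:0,v4:11,v5:inf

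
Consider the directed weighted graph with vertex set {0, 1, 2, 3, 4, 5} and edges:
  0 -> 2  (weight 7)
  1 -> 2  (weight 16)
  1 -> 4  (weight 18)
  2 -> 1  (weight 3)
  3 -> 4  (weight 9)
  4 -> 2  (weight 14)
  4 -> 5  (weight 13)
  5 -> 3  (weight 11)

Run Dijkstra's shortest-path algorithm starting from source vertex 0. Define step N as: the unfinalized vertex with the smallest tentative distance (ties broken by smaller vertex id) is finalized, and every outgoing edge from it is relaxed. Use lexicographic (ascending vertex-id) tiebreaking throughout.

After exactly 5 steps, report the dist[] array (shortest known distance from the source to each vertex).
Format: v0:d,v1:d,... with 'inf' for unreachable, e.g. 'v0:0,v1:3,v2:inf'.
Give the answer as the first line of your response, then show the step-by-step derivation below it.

v0:0,v1:10,v2:7,v3:52,v4:28,v5:41

step 1: dist = v0:0,v1:inf,v2:7,v3:inf,v4:inf,v5:inf
step 2: dist = v0:0,v1:10,v2:7,v3:inf,v4:inf,v5:inf
step 3: dist = v0:0,v1:10,v2:7,v3:inf,v4:28,v5:inf
step 4: dist = v0:0,v1:10,v2:7,v3:inf,v4:28,v5:41
step 5: dist = v0:0,v1:10,v2:7,v3:52,v4:28,v5:41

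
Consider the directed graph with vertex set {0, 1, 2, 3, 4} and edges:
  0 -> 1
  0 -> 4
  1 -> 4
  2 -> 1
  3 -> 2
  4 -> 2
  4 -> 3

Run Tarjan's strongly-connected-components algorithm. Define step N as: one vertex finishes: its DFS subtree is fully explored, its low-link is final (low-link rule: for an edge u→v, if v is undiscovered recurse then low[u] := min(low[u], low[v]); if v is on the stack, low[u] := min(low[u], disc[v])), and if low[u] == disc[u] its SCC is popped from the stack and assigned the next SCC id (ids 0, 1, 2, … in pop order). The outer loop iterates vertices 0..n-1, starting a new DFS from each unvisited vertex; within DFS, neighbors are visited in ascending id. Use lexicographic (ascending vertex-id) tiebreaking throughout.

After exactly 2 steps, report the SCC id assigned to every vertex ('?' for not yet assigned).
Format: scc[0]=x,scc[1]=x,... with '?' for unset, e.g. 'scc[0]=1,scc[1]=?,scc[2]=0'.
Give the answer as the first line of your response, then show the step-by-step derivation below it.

scc[0]=?,scc[1]=?,scc[2]=?,scc[3]=?,scc[4]=?

step 1: low=(low[0]=0,low[1]=1,low[2]=1,low[3]=?,low[4]=2); scc=(scc[0]=?,scc[1]=?,scc[2]=?,scc[3]=?,scc[4]=?)
step 2: low=(low[0]=0,low[1]=1,low[2]=1,low[3]=3,low[4]=1); scc=(scc[0]=?,scc[1]=?,scc[2]=?,scc[3]=?,scc[4]=?)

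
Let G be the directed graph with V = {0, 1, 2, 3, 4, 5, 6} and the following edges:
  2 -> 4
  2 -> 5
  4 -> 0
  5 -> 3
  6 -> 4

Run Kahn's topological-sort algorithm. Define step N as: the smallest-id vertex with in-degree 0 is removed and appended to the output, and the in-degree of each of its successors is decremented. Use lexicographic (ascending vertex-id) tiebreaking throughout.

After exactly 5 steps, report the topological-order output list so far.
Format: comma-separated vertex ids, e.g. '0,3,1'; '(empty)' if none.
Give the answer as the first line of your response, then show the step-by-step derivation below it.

1,2,5,3,6

step 1: output 1; order=[1]; indeg=(1,0,0,1,2,1,0)
step 2: output 2; order=[1,2]; indeg=(1,0,0,1,1,0,0)
step 3: output 5; order=[1,2,5]; indeg=(1,0,0,0,1,0,0)
step 4: output 3; order=[1,2,5,3]; indeg=(1,0,0,0,1,0,0)
step 5: output 6; order=[1,2,5,3,6]; indeg=(1,0,0,0,0,0,0)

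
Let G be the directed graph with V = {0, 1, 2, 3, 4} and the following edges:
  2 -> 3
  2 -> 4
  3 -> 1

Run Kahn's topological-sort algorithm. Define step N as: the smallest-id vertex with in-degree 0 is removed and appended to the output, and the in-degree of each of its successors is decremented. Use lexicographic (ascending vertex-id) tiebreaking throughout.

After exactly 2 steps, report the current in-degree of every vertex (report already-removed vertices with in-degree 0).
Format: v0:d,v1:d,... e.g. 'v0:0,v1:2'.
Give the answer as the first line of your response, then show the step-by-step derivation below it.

v0:0,v1:1,v2:0,v3:0,v4:0

step 1: output 0; order=[0]; indeg=(0,1,0,1,1)
step 2: output 2; order=[0,2]; indeg=(0,1,0,0,0)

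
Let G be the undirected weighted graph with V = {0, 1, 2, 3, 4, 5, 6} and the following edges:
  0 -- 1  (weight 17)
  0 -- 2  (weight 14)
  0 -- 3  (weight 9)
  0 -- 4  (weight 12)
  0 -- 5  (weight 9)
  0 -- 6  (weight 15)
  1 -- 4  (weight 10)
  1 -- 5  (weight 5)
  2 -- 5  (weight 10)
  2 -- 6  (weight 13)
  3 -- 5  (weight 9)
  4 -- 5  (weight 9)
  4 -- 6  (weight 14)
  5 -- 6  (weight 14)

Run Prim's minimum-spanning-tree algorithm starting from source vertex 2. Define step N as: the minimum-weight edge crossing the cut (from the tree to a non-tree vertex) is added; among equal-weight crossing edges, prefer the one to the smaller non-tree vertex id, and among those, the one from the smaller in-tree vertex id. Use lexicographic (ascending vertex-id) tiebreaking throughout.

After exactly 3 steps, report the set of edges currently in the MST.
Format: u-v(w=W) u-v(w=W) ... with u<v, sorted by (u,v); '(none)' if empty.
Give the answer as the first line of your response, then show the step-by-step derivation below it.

0-5(w=9) 1-5(w=5) 2-5(w=10)

step 1: add edge 2-5 (w=10); MST = {2-5(w=10)}
step 2: add edge 1-5 (w=5); MST = {1-5(w=5) 2-5(w=10)}
step 3: add edge 0-5 (w=9); MST = {0-5(w=9) 1-5(w=5) 2-5(w=10)}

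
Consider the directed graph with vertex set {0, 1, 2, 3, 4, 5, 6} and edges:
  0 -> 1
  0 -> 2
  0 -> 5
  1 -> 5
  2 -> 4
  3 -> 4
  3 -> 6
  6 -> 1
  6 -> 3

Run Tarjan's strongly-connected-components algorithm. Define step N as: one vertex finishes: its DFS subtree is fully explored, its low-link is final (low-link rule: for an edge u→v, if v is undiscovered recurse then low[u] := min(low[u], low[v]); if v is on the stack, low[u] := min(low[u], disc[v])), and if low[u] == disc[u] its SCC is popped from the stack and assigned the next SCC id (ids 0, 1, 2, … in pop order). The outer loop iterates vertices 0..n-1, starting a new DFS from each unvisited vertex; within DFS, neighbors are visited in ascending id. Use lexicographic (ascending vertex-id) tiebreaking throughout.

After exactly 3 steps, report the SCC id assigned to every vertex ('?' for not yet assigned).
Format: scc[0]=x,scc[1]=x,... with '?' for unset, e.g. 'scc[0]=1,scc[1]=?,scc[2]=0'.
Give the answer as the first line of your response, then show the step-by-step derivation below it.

scc[0]=?,scc[1]=1,scc[2]=?,scc[3]=?,scc[4]=2,scc[5]=0,scc[6]=?

step 1: low=(low[0]=0,low[1]=1,low[2]=?,low[3]=?,low[4]=?,low[5]=2,low[6]=?); scc=(scc[0]=?,scc[1]=?,scc[2]=?,scc[3]=?,scc[4]=?,scc[5]=0,scc[6]=?)
step 2: low=(low[0]=0,low[1]=1,low[2]=?,low[3]=?,low[4]=?,low[5]=2,low[6]=?); scc=(scc[0]=?,scc[1]=1,scc[2]=?,scc[3]=?,scc[4]=?,scc[5]=0,scc[6]=?)
step 3: low=(low[0]=0,low[1]=1,low[2]=3,low[3]=?,low[4]=4,low[5]=2,low[6]=?); scc=(scc[0]=?,scc[1]=1,scc[2]=?,scc[3]=?,scc[4]=2,scc[5]=0,scc[6]=?)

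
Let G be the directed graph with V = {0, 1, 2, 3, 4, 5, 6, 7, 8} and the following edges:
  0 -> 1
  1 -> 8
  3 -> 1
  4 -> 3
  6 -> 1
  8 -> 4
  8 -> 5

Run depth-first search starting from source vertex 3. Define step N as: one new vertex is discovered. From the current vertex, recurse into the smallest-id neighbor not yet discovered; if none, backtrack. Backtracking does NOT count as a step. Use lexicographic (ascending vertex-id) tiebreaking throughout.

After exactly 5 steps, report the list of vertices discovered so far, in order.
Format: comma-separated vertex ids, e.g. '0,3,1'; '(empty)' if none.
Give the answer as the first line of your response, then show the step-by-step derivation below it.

3,1,8,4,5

step 1: discover 3; path=3; order=3
step 2: discover 1; path=3>1; order=3,1
step 3: discover 8; path=3>1>8; order=3,1,8
step 4: discover 4; path=3>1>8>4; order=3,1,8,4
step 5: discover 5; path=3>1>8>5; order=3,1,8,4,5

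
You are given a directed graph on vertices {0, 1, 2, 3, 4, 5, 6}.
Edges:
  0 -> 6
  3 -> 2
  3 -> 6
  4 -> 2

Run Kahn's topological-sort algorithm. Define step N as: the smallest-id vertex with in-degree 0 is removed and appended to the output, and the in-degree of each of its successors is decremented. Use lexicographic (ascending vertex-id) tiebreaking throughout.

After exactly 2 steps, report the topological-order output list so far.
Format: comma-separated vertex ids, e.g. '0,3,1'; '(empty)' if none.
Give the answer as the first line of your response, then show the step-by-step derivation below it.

0,1

step 1: output 0; order=[0]; indeg=(0,0,2,0,0,0,1)
step 2: output 1; order=[0,1]; indeg=(0,0,2,0,0,0,1)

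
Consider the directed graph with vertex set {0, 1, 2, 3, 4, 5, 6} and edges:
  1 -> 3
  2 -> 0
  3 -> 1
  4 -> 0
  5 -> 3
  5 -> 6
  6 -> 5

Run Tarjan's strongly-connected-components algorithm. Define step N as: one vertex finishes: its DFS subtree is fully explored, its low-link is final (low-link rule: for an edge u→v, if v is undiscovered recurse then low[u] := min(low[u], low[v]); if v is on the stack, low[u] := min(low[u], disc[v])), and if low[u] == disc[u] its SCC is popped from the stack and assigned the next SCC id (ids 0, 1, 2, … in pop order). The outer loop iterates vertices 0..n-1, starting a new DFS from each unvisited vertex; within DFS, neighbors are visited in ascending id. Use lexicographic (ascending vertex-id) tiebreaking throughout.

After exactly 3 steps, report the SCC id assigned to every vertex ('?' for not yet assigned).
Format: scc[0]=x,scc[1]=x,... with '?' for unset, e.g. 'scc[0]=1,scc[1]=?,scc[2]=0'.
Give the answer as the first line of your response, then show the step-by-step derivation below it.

scc[0]=0,scc[1]=1,scc[2]=?,scc[3]=1,scc[4]=?,scc[5]=?,scc[6]=?

step 1: low=(low[0]=0,low[1]=?,low[2]=?,low[3]=?,low[4]=?,low[5]=?,low[6]=?); scc=(scc[0]=0,scc[1]=?,scc[2]=?,scc[3]=?,scc[4]=?,scc[5]=?,scc[6]=?)
step 2: low=(low[0]=0,low[1]=1,low[2]=?,low[3]=1,low[4]=?,low[5]=?,low[6]=?); scc=(scc[0]=0,scc[1]=?,scc[2]=?,scc[3]=?,scc[4]=?,scc[5]=?,scc[6]=?)
step 3: low=(low[0]=0,low[1]=1,low[2]=?,low[3]=1,low[4]=?,low[5]=?,low[6]=?); scc=(scc[0]=0,scc[1]=1,scc[2]=?,scc[3]=1,scc[4]=?,scc[5]=?,scc[6]=?)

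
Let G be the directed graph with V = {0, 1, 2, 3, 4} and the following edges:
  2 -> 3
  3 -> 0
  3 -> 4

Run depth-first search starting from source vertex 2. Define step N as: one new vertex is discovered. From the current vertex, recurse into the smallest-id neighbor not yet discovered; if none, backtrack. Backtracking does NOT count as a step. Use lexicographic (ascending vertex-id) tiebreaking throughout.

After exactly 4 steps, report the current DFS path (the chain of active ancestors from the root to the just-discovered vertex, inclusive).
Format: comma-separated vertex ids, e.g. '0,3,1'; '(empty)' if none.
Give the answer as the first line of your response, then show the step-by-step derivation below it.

2,3,4

step 1: discover 2; path=2; order=2
step 2: discover 3; path=2>3; order=2,3
step 3: discover 0; path=2>3>0; order=2,3,0
step 4: discover 4; path=2>3>4; order=2,3,0,4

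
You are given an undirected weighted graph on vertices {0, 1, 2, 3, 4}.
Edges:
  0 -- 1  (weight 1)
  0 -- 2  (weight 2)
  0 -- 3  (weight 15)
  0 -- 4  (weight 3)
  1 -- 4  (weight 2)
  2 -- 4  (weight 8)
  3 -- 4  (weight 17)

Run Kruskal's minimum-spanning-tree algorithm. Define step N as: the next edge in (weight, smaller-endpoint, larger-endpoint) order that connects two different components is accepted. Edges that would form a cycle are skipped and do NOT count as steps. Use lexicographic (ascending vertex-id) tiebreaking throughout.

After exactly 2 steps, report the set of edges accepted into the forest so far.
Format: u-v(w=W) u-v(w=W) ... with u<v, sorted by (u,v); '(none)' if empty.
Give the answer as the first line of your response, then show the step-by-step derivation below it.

0-1(w=1) 0-2(w=2)

step 1: add edge 0-1 (w=1); MST = {0-1(w=1)}
step 2: add edge 0-2 (w=2); MST = {0-1(w=1) 0-2(w=2)}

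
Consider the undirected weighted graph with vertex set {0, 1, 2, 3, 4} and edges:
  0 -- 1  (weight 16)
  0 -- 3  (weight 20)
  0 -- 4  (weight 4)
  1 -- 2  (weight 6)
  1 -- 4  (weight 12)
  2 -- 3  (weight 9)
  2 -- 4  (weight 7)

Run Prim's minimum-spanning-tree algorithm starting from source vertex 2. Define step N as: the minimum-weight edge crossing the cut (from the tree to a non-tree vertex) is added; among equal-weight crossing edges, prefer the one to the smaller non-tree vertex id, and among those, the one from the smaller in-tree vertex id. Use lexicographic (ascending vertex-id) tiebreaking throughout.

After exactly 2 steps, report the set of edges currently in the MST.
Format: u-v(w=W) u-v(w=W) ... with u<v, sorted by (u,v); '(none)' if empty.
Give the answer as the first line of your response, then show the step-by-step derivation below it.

1-2(w=6) 2-4(w=7)

step 1: add edge 1-2 (w=6); MST = {1-2(w=6)}
step 2: add edge 2-4 (w=7); MST = {1-2(w=6) 2-4(w=7)}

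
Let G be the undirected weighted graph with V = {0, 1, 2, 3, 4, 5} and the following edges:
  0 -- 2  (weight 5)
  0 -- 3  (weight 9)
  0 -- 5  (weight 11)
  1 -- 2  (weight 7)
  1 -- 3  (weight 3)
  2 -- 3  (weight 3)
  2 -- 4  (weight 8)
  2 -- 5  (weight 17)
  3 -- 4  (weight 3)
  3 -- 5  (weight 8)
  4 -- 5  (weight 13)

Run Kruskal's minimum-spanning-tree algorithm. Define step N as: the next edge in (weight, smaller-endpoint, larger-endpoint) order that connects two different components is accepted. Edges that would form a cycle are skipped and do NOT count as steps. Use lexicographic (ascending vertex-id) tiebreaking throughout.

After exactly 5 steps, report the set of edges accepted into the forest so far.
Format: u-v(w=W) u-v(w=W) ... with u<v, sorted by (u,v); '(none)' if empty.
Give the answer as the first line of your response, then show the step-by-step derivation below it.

0-2(w=5) 1-3(w=3) 2-3(w=3) 3-4(w=3) 3-5(w=8)

step 1: add edge 1-3 (w=3); MST = {1-3(w=3)}
step 2: add edge 2-3 (w=3); MST = {1-3(w=3) 2-3(w=3)}
step 3: add edge 3-4 (w=3); MST = {1-3(w=3) 2-3(w=3) 3-4(w=3)}
step 4: add edge 0-2 (w=5); MST = {0-2(w=5) 1-3(w=3) 2-3(w=3) 3-4(w=3)}
step 5: add edge 3-5 (w=8); MST = {0-2(w=5) 1-3(w=3) 2-3(w=3) 3-4(w=3) 3-5(w=8)}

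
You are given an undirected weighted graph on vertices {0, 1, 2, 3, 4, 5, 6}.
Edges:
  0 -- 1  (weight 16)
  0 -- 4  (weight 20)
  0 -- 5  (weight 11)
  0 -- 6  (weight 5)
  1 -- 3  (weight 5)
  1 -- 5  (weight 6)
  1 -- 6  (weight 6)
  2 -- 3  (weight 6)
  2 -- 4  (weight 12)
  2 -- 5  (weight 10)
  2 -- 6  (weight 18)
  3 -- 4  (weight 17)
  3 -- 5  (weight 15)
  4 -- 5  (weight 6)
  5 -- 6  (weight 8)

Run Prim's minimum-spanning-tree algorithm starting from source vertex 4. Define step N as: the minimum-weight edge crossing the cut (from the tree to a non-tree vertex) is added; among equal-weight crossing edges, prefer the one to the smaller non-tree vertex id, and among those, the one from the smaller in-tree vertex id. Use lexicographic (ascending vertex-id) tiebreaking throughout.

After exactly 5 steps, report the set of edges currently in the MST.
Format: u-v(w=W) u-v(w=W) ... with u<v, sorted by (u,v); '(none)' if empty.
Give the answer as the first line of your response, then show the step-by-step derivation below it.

1-3(w=5) 1-5(w=6) 1-6(w=6) 2-3(w=6) 4-5(w=6)

step 1: add edge 4-5 (w=6); MST = {4-5(w=6)}
step 2: add edge 1-5 (w=6); MST = {1-5(w=6) 4-5(w=6)}
step 3: add edge 1-3 (w=5); MST = {1-3(w=5) 1-5(w=6) 4-5(w=6)}
step 4: add edge 2-3 (w=6); MST = {1-3(w=5) 1-5(w=6) 2-3(w=6) 4-5(w=6)}
step 5: add edge 1-6 (w=6); MST = {1-3(w=5) 1-5(w=6) 1-6(w=6) 2-3(w=6) 4-5(w=6)}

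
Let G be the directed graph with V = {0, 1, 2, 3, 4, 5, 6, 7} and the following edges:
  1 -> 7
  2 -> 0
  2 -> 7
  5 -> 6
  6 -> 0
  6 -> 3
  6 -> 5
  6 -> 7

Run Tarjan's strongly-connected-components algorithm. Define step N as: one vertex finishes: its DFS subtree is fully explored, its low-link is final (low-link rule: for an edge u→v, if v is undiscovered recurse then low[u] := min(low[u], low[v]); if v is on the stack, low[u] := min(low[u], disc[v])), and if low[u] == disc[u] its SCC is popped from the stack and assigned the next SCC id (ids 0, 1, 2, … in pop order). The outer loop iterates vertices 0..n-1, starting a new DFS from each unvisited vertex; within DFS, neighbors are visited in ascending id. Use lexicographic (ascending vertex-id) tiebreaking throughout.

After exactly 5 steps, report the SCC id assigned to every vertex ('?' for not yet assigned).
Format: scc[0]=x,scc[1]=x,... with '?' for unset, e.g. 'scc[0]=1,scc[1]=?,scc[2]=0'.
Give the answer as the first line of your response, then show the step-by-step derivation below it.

scc[0]=0,scc[1]=2,scc[2]=3,scc[3]=4,scc[4]=?,scc[5]=?,scc[6]=?,scc[7]=1

step 1: low=(low[0]=0,low[1]=?,low[2]=?,low[3]=?,low[4]=?,low[5]=?,low[6]=?,low[7]=?); scc=(scc[0]=0,scc[1]=?,scc[2]=?,scc[3]=?,scc[4]=?,scc[5]=?,scc[6]=?,scc[7]=?)
step 2: low=(low[0]=0,low[1]=1,low[2]=?,low[3]=?,low[4]=?,low[5]=?,low[6]=?,low[7]=2); scc=(scc[0]=0,scc[1]=?,scc[2]=?,scc[3]=?,scc[4]=?,scc[5]=?,scc[6]=?,scc[7]=1)
step 3: low=(low[0]=0,low[1]=1,low[2]=?,low[3]=?,low[4]=?,low[5]=?,low[6]=?,low[7]=2); scc=(scc[0]=0,scc[1]=2,scc[2]=?,scc[3]=?,scc[4]=?,scc[5]=?,scc[6]=?,scc[7]=1)
step 4: low=(low[0]=0,low[1]=1,low[2]=3,low[3]=?,low[4]=?,low[5]=?,low[6]=?,low[7]=2); scc=(scc[0]=0,scc[1]=2,scc[2]=3,scc[3]=?,scc[4]=?,scc[5]=?,scc[6]=?,scc[7]=1)
step 5: low=(low[0]=0,low[1]=1,low[2]=3,low[3]=4,low[4]=?,low[5]=?,low[6]=?,low[7]=2); scc=(scc[0]=0,scc[1]=2,scc[2]=3,scc[3]=4,scc[4]=?,scc[5]=?,scc[6]=?,scc[7]=1)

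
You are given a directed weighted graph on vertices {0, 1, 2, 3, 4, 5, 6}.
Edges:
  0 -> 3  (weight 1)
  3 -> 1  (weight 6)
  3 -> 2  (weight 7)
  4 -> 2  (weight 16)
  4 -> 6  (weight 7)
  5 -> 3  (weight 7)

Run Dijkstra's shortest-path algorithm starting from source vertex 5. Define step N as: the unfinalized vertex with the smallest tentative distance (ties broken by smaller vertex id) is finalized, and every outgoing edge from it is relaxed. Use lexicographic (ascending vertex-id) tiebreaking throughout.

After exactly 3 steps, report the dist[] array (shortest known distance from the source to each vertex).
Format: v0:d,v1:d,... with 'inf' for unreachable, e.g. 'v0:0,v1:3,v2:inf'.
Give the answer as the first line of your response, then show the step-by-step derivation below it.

v0:inf,v1:13,v2:14,v3:7,v4:inf,v5:0,v6:inf

step 1: dist = v0:inf,v1:inf,v2:inf,v3:7,v4:inf,v5:0,v6:inf
step 2: dist = v0:inf,v1:13,v2:14,v3:7,v4:inf,v5:0,v6:inf
step 3: dist = v0:inf,v1:13,v2:14,v3:7,v4:inf,v5:0,v6:inf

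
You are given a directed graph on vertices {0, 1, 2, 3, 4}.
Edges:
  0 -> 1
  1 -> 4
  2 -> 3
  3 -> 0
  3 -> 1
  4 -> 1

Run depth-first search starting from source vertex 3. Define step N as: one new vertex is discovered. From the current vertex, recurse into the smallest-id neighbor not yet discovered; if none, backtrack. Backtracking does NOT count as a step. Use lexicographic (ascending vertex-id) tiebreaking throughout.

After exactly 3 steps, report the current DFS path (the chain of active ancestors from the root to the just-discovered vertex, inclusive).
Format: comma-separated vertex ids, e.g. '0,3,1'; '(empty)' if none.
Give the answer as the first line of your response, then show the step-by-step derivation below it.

3,0,1

step 1: discover 3; path=3; order=3
step 2: discover 0; path=3>0; order=3,0
step 3: discover 1; path=3>0>1; order=3,0,1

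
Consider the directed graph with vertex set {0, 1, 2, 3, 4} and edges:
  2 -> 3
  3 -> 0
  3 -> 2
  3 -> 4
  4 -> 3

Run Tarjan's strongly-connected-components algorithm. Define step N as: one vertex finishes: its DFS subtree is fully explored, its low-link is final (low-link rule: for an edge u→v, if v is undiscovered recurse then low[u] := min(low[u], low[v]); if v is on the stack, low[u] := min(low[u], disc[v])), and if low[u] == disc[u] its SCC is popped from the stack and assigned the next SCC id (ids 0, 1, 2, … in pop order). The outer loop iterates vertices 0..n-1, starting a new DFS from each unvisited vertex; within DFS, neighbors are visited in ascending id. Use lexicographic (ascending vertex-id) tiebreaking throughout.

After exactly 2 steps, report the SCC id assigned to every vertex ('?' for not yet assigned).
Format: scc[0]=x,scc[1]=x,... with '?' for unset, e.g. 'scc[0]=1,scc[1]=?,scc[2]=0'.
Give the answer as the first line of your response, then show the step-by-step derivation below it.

scc[0]=0,scc[1]=1,scc[2]=?,scc[3]=?,scc[4]=?

step 1: low=(low[0]=0,low[1]=?,low[2]=?,low[3]=?,low[4]=?); scc=(scc[0]=0,scc[1]=?,scc[2]=?,scc[3]=?,scc[4]=?)
step 2: low=(low[0]=0,low[1]=1,low[2]=?,low[3]=?,low[4]=?); scc=(scc[0]=0,scc[1]=1,scc[2]=?,scc[3]=?,scc[4]=?)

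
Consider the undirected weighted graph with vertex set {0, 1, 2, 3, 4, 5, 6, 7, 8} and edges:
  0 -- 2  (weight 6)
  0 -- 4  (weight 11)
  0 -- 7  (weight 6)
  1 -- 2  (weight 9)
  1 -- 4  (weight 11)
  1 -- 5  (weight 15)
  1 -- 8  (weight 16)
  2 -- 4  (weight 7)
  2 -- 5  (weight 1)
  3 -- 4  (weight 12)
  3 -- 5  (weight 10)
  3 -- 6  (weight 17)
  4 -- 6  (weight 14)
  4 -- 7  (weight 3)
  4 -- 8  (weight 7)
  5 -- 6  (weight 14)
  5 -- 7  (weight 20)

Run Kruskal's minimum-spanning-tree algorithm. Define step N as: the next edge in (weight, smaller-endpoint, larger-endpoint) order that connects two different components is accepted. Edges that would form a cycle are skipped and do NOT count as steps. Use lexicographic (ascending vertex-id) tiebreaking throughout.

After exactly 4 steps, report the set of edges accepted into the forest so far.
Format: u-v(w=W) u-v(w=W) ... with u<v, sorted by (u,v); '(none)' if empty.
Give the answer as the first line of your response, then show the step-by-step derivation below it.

0-2(w=6) 0-7(w=6) 2-5(w=1) 4-7(w=3)

step 1: add edge 2-5 (w=1); MST = {2-5(w=1)}
step 2: add edge 4-7 (w=3); MST = {2-5(w=1) 4-7(w=3)}
step 3: add edge 0-2 (w=6); MST = {0-2(w=6) 2-5(w=1) 4-7(w=3)}
step 4: add edge 0-7 (w=6); MST = {0-2(w=6) 0-7(w=6) 2-5(w=1) 4-7(w=3)}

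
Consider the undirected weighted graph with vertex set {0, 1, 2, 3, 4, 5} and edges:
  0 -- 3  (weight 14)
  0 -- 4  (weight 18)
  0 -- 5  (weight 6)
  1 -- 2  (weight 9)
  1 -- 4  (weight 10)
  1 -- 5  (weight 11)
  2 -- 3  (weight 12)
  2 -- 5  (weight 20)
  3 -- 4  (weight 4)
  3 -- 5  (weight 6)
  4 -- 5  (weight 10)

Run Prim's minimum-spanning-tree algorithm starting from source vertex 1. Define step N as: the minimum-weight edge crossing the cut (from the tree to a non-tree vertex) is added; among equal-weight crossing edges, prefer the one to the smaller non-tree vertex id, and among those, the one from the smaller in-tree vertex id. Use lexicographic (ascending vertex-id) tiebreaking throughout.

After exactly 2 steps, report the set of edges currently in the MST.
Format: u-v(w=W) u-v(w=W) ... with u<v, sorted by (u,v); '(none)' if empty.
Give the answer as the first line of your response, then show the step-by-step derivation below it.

1-2(w=9) 1-4(w=10)

step 1: add edge 1-2 (w=9); MST = {1-2(w=9)}
step 2: add edge 1-4 (w=10); MST = {1-2(w=9) 1-4(w=10)}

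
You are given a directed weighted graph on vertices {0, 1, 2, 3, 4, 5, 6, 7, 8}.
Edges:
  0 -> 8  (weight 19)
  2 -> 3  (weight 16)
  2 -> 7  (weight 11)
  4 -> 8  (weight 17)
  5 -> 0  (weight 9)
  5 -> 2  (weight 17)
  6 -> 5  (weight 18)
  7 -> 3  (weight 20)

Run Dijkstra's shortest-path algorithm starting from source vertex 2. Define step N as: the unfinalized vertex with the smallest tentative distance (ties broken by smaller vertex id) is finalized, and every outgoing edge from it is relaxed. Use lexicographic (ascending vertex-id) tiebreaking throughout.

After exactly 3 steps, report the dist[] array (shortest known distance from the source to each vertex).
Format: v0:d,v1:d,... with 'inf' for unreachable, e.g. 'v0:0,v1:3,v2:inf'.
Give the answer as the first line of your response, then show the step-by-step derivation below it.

v0:inf,v1:inf,v2:0,v3:16,v4:inf,v5:inf,v6:inf,v7:11,v8:inf

step 1: dist = v0:inf,v1:inf,v2:0,v3:16,v4:inf,v5:inf,v6:inf,v7:11,v8:inf
step 2: dist = v0:inf,v1:inf,v2:0,v3:16,v4:inf,v5:inf,v6:inf,v7:11,v8:inf
step 3: dist = v0:inf,v1:inf,v2:0,v3:16,v4:inf,v5:inf,v6:inf,v7:11,v8:inf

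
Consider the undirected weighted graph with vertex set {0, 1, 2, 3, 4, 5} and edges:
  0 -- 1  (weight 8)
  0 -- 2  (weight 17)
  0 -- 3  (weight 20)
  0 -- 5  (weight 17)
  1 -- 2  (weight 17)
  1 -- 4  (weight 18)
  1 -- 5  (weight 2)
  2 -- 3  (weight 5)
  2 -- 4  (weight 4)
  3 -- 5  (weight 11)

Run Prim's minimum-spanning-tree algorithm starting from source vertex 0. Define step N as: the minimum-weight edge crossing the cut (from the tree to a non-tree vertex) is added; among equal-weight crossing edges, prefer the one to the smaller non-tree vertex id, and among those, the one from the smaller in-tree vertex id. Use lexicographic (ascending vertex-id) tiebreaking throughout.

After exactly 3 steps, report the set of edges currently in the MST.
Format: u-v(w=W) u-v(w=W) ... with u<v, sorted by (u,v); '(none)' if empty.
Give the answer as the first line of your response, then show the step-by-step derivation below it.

0-1(w=8) 1-5(w=2) 3-5(w=11)

step 1: add edge 0-1 (w=8); MST = {0-1(w=8)}
step 2: add edge 1-5 (w=2); MST = {0-1(w=8) 1-5(w=2)}
step 3: add edge 3-5 (w=11); MST = {0-1(w=8) 1-5(w=2) 3-5(w=11)}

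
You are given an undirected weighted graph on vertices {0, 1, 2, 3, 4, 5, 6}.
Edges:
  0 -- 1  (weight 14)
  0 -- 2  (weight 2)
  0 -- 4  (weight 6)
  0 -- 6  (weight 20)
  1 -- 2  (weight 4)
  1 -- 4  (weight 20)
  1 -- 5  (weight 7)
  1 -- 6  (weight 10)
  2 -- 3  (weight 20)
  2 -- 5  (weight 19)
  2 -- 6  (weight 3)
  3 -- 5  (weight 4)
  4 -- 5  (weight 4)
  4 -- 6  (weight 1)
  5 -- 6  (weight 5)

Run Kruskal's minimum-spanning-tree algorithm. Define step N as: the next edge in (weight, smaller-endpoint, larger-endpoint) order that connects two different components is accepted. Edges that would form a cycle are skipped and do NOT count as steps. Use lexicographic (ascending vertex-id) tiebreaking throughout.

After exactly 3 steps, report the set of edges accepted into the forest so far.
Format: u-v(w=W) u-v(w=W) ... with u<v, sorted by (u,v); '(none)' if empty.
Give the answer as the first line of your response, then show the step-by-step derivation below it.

0-2(w=2) 2-6(w=3) 4-6(w=1)

step 1: add edge 4-6 (w=1); MST = {4-6(w=1)}
step 2: add edge 0-2 (w=2); MST = {0-2(w=2) 4-6(w=1)}
step 3: add edge 2-6 (w=3); MST = {0-2(w=2) 2-6(w=3) 4-6(w=1)}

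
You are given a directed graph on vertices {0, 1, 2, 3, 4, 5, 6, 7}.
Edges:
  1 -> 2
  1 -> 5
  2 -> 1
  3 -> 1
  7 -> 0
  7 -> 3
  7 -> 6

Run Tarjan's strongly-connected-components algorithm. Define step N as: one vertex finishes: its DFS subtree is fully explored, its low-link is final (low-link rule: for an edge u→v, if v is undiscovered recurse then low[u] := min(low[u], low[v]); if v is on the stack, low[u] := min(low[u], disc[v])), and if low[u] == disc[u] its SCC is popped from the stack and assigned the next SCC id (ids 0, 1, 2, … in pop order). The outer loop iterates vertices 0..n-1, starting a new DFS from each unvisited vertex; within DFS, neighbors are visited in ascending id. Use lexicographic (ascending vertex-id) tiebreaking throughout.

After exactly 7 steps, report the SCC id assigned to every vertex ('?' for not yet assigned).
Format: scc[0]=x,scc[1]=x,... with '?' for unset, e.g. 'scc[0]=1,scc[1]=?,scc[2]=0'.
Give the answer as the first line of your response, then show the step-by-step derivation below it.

scc[0]=0,scc[1]=2,scc[2]=2,scc[3]=3,scc[4]=4,scc[5]=1,scc[6]=5,scc[7]=?

step 1: low=(low[0]=0,low[1]=?,low[2]=?,low[3]=?,low[4]=?,low[5]=?,low[6]=?,low[7]=?); scc=(scc[0]=0,scc[1]=?,scc[2]=?,scc[3]=?,scc[4]=?,scc[5]=?,scc[6]=?,scc[7]=?)
step 2: low=(low[0]=0,low[1]=1,low[2]=1,low[3]=?,low[4]=?,low[5]=?,low[6]=?,low[7]=?); scc=(scc[0]=0,scc[1]=?,scc[2]=?,scc[3]=?,scc[4]=?,scc[5]=?,scc[6]=?,scc[7]=?)
step 3: low=(low[0]=0,low[1]=1,low[2]=1,low[3]=?,low[4]=?,low[5]=3,low[6]=?,low[7]=?); scc=(scc[0]=0,scc[1]=?,scc[2]=?,scc[3]=?,scc[4]=?,scc[5]=1,scc[6]=?,scc[7]=?)
step 4: low=(low[0]=0,low[1]=1,low[2]=1,low[3]=?,low[4]=?,low[5]=3,low[6]=?,low[7]=?); scc=(scc[0]=0,scc[1]=2,scc[2]=2,scc[3]=?,scc[4]=?,scc[5]=1,scc[6]=?,scc[7]=?)
step 5: low=(low[0]=0,low[1]=1,low[2]=1,low[3]=4,low[4]=?,low[5]=3,low[6]=?,low[7]=?); scc=(scc[0]=0,scc[1]=2,scc[2]=2,scc[3]=3,scc[4]=?,scc[5]=1,scc[6]=?,scc[7]=?)
step 6: low=(low[0]=0,low[1]=1,low[2]=1,low[3]=4,low[4]=5,low[5]=3,low[6]=?,low[7]=?); scc=(scc[0]=0,scc[1]=2,scc[2]=2,scc[3]=3,scc[4]=4,scc[5]=1,scc[6]=?,scc[7]=?)
step 7: low=(low[0]=0,low[1]=1,low[2]=1,low[3]=4,low[4]=5,low[5]=3,low[6]=6,low[7]=?); scc=(scc[0]=0,scc[1]=2,scc[2]=2,scc[3]=3,scc[4]=4,scc[5]=1,scc[6]=5,scc[7]=?)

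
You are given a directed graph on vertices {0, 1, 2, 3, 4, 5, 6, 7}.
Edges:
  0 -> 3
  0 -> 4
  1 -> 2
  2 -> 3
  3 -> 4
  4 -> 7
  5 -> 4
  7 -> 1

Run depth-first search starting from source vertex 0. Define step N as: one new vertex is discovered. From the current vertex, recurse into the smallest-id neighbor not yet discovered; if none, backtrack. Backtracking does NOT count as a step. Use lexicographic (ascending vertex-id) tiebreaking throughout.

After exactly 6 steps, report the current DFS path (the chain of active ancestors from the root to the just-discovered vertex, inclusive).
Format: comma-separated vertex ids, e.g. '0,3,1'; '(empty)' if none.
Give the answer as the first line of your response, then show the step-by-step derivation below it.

0,3,4,7,1,2

step 1: discover 0; path=0; order=0
step 2: discover 3; path=0>3; order=0,3
step 3: discover 4; path=0>3>4; order=0,3,4
step 4: discover 7; path=0>3>4>7; order=0,3,4,7
step 5: discover 1; path=0>3>4>7>1; order=0,3,4,7,1
step 6: discover 2; path=0>3>4>7>1>2; order=0,3,4,7,1,2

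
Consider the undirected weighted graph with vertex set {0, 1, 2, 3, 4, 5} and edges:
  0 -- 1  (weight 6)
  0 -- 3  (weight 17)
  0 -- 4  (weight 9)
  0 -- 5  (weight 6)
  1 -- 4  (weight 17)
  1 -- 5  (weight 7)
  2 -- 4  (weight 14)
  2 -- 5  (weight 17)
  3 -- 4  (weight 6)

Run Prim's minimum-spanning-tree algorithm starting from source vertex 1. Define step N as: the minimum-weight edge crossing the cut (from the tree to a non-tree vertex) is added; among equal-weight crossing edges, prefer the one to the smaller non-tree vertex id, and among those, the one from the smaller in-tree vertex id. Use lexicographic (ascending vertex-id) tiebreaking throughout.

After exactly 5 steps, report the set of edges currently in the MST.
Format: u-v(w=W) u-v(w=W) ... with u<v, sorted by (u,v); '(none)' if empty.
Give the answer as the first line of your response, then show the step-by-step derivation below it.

0-1(w=6) 0-4(w=9) 0-5(w=6) 2-4(w=14) 3-4(w=6)

step 1: add edge 0-1 (w=6); MST = {0-1(w=6)}
step 2: add edge 0-5 (w=6); MST = {0-1(w=6) 0-5(w=6)}
step 3: add edge 0-4 (w=9); MST = {0-1(w=6) 0-4(w=9) 0-5(w=6)}
step 4: add edge 3-4 (w=6); MST = {0-1(w=6) 0-4(w=9) 0-5(w=6) 3-4(w=6)}
step 5: add edge 2-4 (w=14); MST = {0-1(w=6) 0-4(w=9) 0-5(w=6) 2-4(w=14) 3-4(w=6)}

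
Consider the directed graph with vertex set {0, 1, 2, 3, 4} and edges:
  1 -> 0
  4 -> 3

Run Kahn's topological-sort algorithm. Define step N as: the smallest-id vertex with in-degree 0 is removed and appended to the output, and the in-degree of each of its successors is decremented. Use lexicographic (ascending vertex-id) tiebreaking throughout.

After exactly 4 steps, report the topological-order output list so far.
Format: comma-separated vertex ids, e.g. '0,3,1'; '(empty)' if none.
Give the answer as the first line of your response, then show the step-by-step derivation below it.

1,0,2,4

step 1: output 1; order=[1]; indeg=(0,0,0,1,0)
step 2: output 0; order=[1,0]; indeg=(0,0,0,1,0)
step 3: output 2; order=[1,0,2]; indeg=(0,0,0,1,0)
step 4: output 4; order=[1,0,2,4]; indeg=(0,0,0,0,0)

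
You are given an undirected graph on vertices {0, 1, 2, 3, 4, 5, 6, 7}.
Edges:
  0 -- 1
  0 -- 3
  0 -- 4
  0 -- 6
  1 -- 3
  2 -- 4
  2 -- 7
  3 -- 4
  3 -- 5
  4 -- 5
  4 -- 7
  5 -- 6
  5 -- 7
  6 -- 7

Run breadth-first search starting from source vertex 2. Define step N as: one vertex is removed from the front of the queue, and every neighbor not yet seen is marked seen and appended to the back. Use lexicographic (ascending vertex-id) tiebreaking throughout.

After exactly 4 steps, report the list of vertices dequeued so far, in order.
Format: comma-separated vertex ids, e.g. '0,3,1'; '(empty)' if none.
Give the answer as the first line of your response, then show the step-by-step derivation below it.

2,4,7,0

step 1: dequeue 2; queue=[4,7]; order=2
step 2: dequeue 4; queue=[7,0,3,5]; order=2,4
step 3: dequeue 7; queue=[0,3,5,6]; order=2,4,7
step 4: dequeue 0; queue=[3,5,6,1]; order=2,4,7,0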